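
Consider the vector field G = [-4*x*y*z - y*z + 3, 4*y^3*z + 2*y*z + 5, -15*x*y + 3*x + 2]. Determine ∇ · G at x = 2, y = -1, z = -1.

-18

∂G₁/∂x = -4*y*z
∂G₂/∂y = 12*y^2*z + 2*z
∂G₃/∂z = 0
∇·G = 12*y^2*z - 4*y*z + 2*z
At (2, -1, -1): -18.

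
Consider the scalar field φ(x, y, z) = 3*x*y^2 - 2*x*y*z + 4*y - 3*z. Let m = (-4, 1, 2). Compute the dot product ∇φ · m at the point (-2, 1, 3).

18

∂φ/∂x = 3*y^2 - 2*y*z
∂φ/∂y = 6*x*y - 2*x*z + 4
∂φ/∂z = -2*x*y - 3
∇φ at (-2, 1, 3) = (-3, 4, 1)
∇φ · m = (-3)(-4) + (4)(1) + (1)(2) = 18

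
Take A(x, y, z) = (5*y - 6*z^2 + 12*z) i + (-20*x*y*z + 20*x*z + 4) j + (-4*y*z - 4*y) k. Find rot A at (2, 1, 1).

(-8, 0, -5)

(∇×A)₁ = ∂A₃/∂y − ∂A₂/∂z = 20*x*y - 20*x - 4*z - 4
(∇×A)₂ = ∂A₁/∂z − ∂A₃/∂x = -12*z + 12
(∇×A)₃ = ∂A₂/∂x − ∂A₁/∂y = -20*y*z + 20*z - 5
∇×A = (20*x*y - 20*x - 4*z - 4, -12*z + 12, -20*y*z + 20*z - 5)
At (2, 1, 1): (-8, 0, -5).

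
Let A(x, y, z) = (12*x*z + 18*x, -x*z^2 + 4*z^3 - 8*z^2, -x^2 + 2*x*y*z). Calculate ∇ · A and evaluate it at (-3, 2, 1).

18

∂A₁/∂x = 12*z + 18
∂A₂/∂y = 0
∂A₃/∂z = 2*x*y
∇·A = 2*x*y + 12*z + 18
At (-3, 2, 1): 18.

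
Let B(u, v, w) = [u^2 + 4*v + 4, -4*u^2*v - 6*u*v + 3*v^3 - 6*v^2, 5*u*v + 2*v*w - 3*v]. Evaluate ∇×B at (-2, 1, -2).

(∇×B)₁ = ∂B₃/∂v − ∂B₂/∂w = 5*u + 2*w - 3
(∇×B)₂ = ∂B₁/∂w − ∂B₃/∂u = -5*v
(∇×B)₃ = ∂B₂/∂u − ∂B₁/∂v = -8*u*v - 6*v - 4
∇×B = (5*u + 2*w - 3, -5*v, -8*u*v - 6*v - 4)
At (-2, 1, -2): (-17, -5, 6).

(-17, -5, 6)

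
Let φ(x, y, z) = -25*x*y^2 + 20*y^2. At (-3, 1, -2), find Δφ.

190

∂²φ/∂x² = 0
∂²φ/∂y² = 10*(-5*x + 4)
∂²φ/∂z² = 0
∇²φ = -50*x + 40
At (-3, 1, -2): 190.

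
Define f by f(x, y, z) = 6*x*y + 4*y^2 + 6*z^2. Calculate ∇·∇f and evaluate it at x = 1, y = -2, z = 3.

20

∂²f/∂x² = 0
∂²f/∂y² = 8
∂²f/∂z² = 12
∇²f = 20
At (1, -2, 3): 20.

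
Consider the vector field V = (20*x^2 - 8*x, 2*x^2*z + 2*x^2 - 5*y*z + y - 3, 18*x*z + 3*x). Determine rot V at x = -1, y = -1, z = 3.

(-7, -57, -16)

(∇×V)₁ = ∂V₃/∂y − ∂V₂/∂z = -2*x^2 + 5*y
(∇×V)₂ = ∂V₁/∂z − ∂V₃/∂x = -18*z - 3
(∇×V)₃ = ∂V₂/∂x − ∂V₁/∂y = 4*x*z + 4*x
∇×V = (-2*x^2 + 5*y, -18*z - 3, 4*x*z + 4*x)
At (-1, -1, 3): (-7, -57, -16).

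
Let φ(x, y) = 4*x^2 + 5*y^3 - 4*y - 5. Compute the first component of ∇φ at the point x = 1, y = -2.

8

(∇φ)_1 = ∂φ/∂x = 8*x
At (1, -2): 8.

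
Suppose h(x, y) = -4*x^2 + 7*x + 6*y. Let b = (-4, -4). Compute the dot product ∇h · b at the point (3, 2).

∂h/∂x = -8*x + 7
∂h/∂y = 6
∇h at (3, 2) = (-17, 6)
∇h · b = (-17)(-4) + (6)(-4) = 44

44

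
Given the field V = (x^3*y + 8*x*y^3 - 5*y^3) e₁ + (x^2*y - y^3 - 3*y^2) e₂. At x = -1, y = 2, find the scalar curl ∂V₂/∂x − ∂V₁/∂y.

153

∂V₂/∂x = 2*x*y
∂V₁/∂y = x^3 + 24*x*y^2 - 15*y^2
Scalar curl = -x^3 - 24*x*y^2 + 2*x*y + 15*y^2
At (-1, 2): 153.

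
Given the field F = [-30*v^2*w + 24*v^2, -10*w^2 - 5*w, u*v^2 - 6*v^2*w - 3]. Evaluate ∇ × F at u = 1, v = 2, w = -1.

(∇×F)₁ = ∂F₃/∂v − ∂F₂/∂w = 2*u*v - 12*v*w + 20*w + 5
(∇×F)₂ = ∂F₁/∂w − ∂F₃/∂u = -31*v^2
(∇×F)₃ = ∂F₂/∂u − ∂F₁/∂v = 60*v*w - 48*v
∇×F = (2*u*v - 12*v*w + 20*w + 5, -31*v^2, 60*v*w - 48*v)
At (1, 2, -1): (13, -124, -216).

(13, -124, -216)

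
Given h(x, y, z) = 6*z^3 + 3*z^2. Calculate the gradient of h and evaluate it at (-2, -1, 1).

(0, 0, 24)

∂h/∂x = 0
∂h/∂y = 0
∂h/∂z = 18*z^2 + 6*z
∇h = (0, 0, 18*z^2 + 6*z)
At (-2, -1, 1): (0, 0, 24).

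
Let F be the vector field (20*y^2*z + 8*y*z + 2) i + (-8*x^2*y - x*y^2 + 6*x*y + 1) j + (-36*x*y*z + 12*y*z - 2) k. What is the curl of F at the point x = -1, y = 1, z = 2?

(96, 100, -75)

(∇×F)₁ = ∂F₃/∂y − ∂F₂/∂z = -36*x*z + 12*z
(∇×F)₂ = ∂F₁/∂z − ∂F₃/∂x = 20*y^2 + 36*y*z + 8*y
(∇×F)₃ = ∂F₂/∂x − ∂F₁/∂y = -16*x*y - y^2 - 40*y*z + 6*y - 8*z
∇×F = (-36*x*z + 12*z, 20*y^2 + 36*y*z + 8*y, -16*x*y - y^2 - 40*y*z + 6*y - 8*z)
At (-1, 1, 2): (96, 100, -75).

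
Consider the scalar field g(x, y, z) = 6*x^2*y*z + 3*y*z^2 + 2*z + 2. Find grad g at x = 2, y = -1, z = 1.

(-24, 27, -28)

∂g/∂x = 12*x*y*z
∂g/∂y = 6*x^2*z + 3*z^2
∂g/∂z = 6*x^2*y + 6*y*z + 2
∇g = (12*x*y*z, 6*x^2*z + 3*z^2, 6*x^2*y + 6*y*z + 2)
At (2, -1, 1): (-24, 27, -28).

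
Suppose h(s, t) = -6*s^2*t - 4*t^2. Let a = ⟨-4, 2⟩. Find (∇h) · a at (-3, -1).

∂h/∂s = -12*s*t
∂h/∂t = -6*s^2 - 8*t
∇h at (-3, -1) = (-36, -46)
∇h · a = (-36)(-4) + (-46)(2) = 52

52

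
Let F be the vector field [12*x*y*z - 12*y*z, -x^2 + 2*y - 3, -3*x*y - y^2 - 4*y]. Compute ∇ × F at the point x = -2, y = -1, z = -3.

(∇×F)₁ = ∂F₃/∂y − ∂F₂/∂z = -3*x - 2*y - 4
(∇×F)₂ = ∂F₁/∂z − ∂F₃/∂x = 12*x*y - 9*y
(∇×F)₃ = ∂F₂/∂x − ∂F₁/∂y = -12*x*z - 2*x + 12*z
∇×F = (-3*x - 2*y - 4, 12*x*y - 9*y, -12*x*z - 2*x + 12*z)
At (-2, -1, -3): (4, 33, -104).

(4, 33, -104)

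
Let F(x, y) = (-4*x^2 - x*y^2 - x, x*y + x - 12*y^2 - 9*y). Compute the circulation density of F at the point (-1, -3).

4

∂F₂/∂x = y + 1
∂F₁/∂y = -2*x*y
Scalar curl = 2*x*y + y + 1
At (-1, -3): 4.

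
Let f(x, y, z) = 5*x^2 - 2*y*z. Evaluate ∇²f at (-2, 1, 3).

∂²f/∂x² = 10
∂²f/∂y² = 0
∂²f/∂z² = 0
∇²f = 10
At (-2, 1, 3): 10.

10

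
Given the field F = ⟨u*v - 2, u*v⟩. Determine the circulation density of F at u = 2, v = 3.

∂F₂/∂u = v
∂F₁/∂v = u
Scalar curl = -u + v
At (2, 3): 1.

1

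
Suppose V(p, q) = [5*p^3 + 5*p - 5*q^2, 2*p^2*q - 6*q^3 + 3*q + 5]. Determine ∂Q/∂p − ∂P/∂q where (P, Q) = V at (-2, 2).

∂V₂/∂p = 4*p*q
∂V₁/∂q = -10*q
Scalar curl = 4*p*q + 10*q
At (-2, 2): 4.

4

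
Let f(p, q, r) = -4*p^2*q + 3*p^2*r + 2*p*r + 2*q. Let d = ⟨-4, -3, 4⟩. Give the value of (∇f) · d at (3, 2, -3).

666

∂f/∂p = -8*p*q + 6*p*r + 2*r
∂f/∂q = -4*p^2 + 2
∂f/∂r = 3*p^2 + 2*p
∇f at (3, 2, -3) = (-108, -34, 33)
∇f · d = (-108)(-4) + (-34)(-3) + (33)(4) = 666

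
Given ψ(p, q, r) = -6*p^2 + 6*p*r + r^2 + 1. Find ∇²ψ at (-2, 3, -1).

-10

∂²ψ/∂p² = -12
∂²ψ/∂q² = 0
∂²ψ/∂r² = 2
∇²ψ = -10
At (-2, 3, -1): -10.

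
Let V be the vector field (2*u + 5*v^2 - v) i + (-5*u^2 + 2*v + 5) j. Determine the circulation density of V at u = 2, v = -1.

-9

∂V₂/∂u = -10*u
∂V₁/∂v = 10*v - 1
Scalar curl = -10*u - 10*v + 1
At (2, -1): -9.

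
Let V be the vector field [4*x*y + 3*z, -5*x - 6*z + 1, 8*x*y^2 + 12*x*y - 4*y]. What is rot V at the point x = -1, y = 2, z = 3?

(-42, -53, -1)

(∇×V)₁ = ∂V₃/∂y − ∂V₂/∂z = 16*x*y + 12*x + 2
(∇×V)₂ = ∂V₁/∂z − ∂V₃/∂x = -8*y^2 - 12*y + 3
(∇×V)₃ = ∂V₂/∂x − ∂V₁/∂y = -4*x - 5
∇×V = (16*x*y + 12*x + 2, -8*y^2 - 12*y + 3, -4*x - 5)
At (-1, 2, 3): (-42, -53, -1).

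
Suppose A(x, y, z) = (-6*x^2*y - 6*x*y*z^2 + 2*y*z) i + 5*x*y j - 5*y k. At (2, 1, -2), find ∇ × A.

(-5, 50, 81)

(∇×A)₁ = ∂A₃/∂y − ∂A₂/∂z = -5
(∇×A)₂ = ∂A₁/∂z − ∂A₃/∂x = -12*x*y*z + 2*y
(∇×A)₃ = ∂A₂/∂x − ∂A₁/∂y = 6*x^2 + 6*x*z^2 + 5*y - 2*z
∇×A = (-5, -12*x*y*z + 2*y, 6*x^2 + 6*x*z^2 + 5*y - 2*z)
At (2, 1, -2): (-5, 50, 81).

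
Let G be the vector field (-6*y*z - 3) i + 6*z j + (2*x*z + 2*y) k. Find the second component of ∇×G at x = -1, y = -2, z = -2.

16

(∇×G)_2 = ∂G₁/∂z − ∂G₃/∂x
= -6*y − (2*z)
= -6*y - 2*z
At (-1, -2, -2): 16.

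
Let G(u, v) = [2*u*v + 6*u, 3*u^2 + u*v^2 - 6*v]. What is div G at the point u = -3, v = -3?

12

∂G₁/∂u = 2*v + 6
∂G₂/∂v = 2*u*v - 6
∇·G = 2*u*v + 2*v
At (-3, -3): 12.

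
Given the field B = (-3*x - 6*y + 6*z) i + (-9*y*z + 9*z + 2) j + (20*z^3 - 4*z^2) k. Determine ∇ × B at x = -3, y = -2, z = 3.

(∇×B)₁ = ∂B₃/∂y − ∂B₂/∂z = 9*y - 9
(∇×B)₂ = ∂B₁/∂z − ∂B₃/∂x = 6
(∇×B)₃ = ∂B₂/∂x − ∂B₁/∂y = 6
∇×B = (9*y - 9, 6, 6)
At (-3, -2, 3): (-27, 6, 6).

(-27, 6, 6)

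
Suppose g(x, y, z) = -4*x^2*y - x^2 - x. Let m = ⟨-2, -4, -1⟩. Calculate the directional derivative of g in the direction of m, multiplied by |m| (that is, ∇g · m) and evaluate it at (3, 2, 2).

∂g/∂x = -8*x*y - 2*x - 1
∂g/∂y = -4*x^2
∂g/∂z = 0
∇g at (3, 2, 2) = (-55, -36, 0)
∇g · m = (-55)(-2) + (-36)(-4) + (0)(-1) = 254

254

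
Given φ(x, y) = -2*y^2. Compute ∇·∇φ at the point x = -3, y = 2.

∂²φ/∂x² = 0
∂²φ/∂y² = -4
∇²φ = -4
At (-3, 2): -4.

-4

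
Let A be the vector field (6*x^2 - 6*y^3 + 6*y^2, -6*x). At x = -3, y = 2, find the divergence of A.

∂A₁/∂x = 12*x
∂A₂/∂y = 0
∇·A = 12*x
At (-3, 2): -36.

-36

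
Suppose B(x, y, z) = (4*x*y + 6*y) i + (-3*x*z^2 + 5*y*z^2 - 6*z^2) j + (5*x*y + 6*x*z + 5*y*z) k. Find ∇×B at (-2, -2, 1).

(15, 4, -1)

(∇×B)₁ = ∂B₃/∂y − ∂B₂/∂z = 6*x*z + 5*x - 10*y*z + 17*z
(∇×B)₂ = ∂B₁/∂z − ∂B₃/∂x = -5*y - 6*z
(∇×B)₃ = ∂B₂/∂x − ∂B₁/∂y = -4*x - 3*z^2 - 6
∇×B = (6*x*z + 5*x - 10*y*z + 17*z, -5*y - 6*z, -4*x - 3*z^2 - 6)
At (-2, -2, 1): (15, 4, -1).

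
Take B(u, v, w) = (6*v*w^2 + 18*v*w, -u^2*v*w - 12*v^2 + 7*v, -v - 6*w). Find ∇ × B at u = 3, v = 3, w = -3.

(∇×B)₁ = ∂B₃/∂v − ∂B₂/∂w = u^2*v - 1
(∇×B)₂ = ∂B₁/∂w − ∂B₃/∂u = 12*v*w + 18*v
(∇×B)₃ = ∂B₂/∂u − ∂B₁/∂v = -2*u*v*w - 6*w^2 - 18*w
∇×B = (u^2*v - 1, 12*v*w + 18*v, -2*u*v*w - 6*w^2 - 18*w)
At (3, 3, -3): (26, -54, 54).

(26, -54, 54)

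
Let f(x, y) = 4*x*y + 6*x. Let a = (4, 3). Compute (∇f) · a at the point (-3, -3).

-60

∂f/∂x = 4*y + 6
∂f/∂y = 4*x
∇f at (-3, -3) = (-6, -12)
∇f · a = (-6)(4) + (-12)(3) = -60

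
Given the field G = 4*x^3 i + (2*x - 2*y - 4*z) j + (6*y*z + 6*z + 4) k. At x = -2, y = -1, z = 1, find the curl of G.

(∇×G)₁ = ∂G₃/∂y − ∂G₂/∂z = 6*z + 4
(∇×G)₂ = ∂G₁/∂z − ∂G₃/∂x = 0
(∇×G)₃ = ∂G₂/∂x − ∂G₁/∂y = 2
∇×G = (6*z + 4, 0, 2)
At (-2, -1, 1): (10, 0, 2).

(10, 0, 2)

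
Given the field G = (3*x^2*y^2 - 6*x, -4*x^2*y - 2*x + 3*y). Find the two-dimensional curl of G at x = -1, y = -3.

∂G₂/∂x = -8*x*y - 2
∂G₁/∂y = 6*x^2*y
Scalar curl = -6*x^2*y - 8*x*y - 2
At (-1, -3): -8.

-8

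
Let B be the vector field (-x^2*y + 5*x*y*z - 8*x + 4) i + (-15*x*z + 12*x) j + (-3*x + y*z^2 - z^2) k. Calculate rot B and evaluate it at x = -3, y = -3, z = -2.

(∇×B)₁ = ∂B₃/∂y − ∂B₂/∂z = 15*x + z^2
(∇×B)₂ = ∂B₁/∂z − ∂B₃/∂x = 5*x*y + 3
(∇×B)₃ = ∂B₂/∂x − ∂B₁/∂y = x^2 - 5*x*z - 15*z + 12
∇×B = (15*x + z^2, 5*x*y + 3, x^2 - 5*x*z - 15*z + 12)
At (-3, -3, -2): (-41, 48, 21).

(-41, 48, 21)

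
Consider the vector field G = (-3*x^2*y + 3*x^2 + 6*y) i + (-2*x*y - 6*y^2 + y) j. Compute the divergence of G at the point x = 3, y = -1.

43

∂G₁/∂x = -6*x*y + 6*x
∂G₂/∂y = -2*x - 12*y + 1
∇·G = -6*x*y + 4*x - 12*y + 1
At (3, -1): 43.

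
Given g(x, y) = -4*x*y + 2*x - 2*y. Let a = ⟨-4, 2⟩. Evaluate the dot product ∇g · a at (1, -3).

∂g/∂x = -4*y + 2
∂g/∂y = -4*x - 2
∇g at (1, -3) = (14, -6)
∇g · a = (14)(-4) + (-6)(2) = -68

-68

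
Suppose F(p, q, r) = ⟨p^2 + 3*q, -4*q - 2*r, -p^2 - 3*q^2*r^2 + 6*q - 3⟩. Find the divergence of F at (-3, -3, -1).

44

∂F₁/∂p = 2*p
∂F₂/∂q = -4
∂F₃/∂r = -6*q^2*r
∇·F = 2*p - 6*q^2*r - 4
At (-3, -3, -1): 44.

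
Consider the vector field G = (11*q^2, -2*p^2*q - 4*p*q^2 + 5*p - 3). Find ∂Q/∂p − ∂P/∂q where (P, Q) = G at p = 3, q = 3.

-133

∂G₂/∂p = -4*p*q - 4*q^2 + 5
∂G₁/∂q = 22*q
Scalar curl = -4*p*q - 4*q^2 - 22*q + 5
At (3, 3): -133.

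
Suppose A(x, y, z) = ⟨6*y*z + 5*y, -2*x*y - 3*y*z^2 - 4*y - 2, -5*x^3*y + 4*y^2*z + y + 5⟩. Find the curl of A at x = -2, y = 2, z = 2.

(97, 132, -21)

(∇×A)₁ = ∂A₃/∂y − ∂A₂/∂z = -5*x^3 + 14*y*z + 1
(∇×A)₂ = ∂A₁/∂z − ∂A₃/∂x = 15*x^2*y + 6*y
(∇×A)₃ = ∂A₂/∂x − ∂A₁/∂y = -2*y - 6*z - 5
∇×A = (-5*x^3 + 14*y*z + 1, 15*x^2*y + 6*y, -2*y - 6*z - 5)
At (-2, 2, 2): (97, 132, -21).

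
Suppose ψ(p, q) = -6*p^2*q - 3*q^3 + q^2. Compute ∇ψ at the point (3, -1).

∂ψ/∂p = -12*p*q
∂ψ/∂q = -6*p^2 - 9*q^2 + 2*q
∇ψ = (-12*p*q, -6*p^2 - 9*q^2 + 2*q)
At (3, -1): (36, -65).

(36, -65)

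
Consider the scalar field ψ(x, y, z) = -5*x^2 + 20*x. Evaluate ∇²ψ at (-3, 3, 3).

-10

∂²ψ/∂x² = -10
∂²ψ/∂y² = 0
∂²ψ/∂z² = 0
∇²ψ = -10
At (-3, 3, 3): -10.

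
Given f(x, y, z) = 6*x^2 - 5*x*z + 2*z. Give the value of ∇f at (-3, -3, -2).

(-26, 0, 17)

∂f/∂x = 12*x - 5*z
∂f/∂y = 0
∂f/∂z = -5*x + 2
∇f = (12*x - 5*z, 0, -5*x + 2)
At (-3, -3, -2): (-26, 0, 17).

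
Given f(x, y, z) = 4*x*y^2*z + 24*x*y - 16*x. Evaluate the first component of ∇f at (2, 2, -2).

0

(∇f)_1 = ∂f/∂x = 4*y^2*z + 24*y - 16
At (2, 2, -2): 0.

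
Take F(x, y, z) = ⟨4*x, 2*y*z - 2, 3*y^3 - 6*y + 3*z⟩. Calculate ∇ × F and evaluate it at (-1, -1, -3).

(∇×F)₁ = ∂F₃/∂y − ∂F₂/∂z = 9*y^2 - 2*y - 6
(∇×F)₂ = ∂F₁/∂z − ∂F₃/∂x = 0
(∇×F)₃ = ∂F₂/∂x − ∂F₁/∂y = 0
∇×F = (9*y^2 - 2*y - 6, 0, 0)
At (-1, -1, -3): (5, 0, 0).

(5, 0, 0)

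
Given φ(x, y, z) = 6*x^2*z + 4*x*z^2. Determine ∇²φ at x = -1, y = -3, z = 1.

∂²φ/∂x² = 12*z
∂²φ/∂y² = 0
∂²φ/∂z² = 8*x
∇²φ = 8*x + 12*z
At (-1, -3, 1): 4.

4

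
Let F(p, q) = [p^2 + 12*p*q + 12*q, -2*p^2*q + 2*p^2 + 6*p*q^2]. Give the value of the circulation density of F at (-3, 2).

∂F₂/∂p = -4*p*q + 4*p + 6*q^2
∂F₁/∂q = 12*p + 12
Scalar curl = -4*p*q - 8*p + 6*q^2 - 12
At (-3, 2): 60.

60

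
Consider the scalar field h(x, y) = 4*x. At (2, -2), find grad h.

∂h/∂x = 4
∂h/∂y = 0
∇h = (4, 0)
At (2, -2): (4, 0).

(4, 0)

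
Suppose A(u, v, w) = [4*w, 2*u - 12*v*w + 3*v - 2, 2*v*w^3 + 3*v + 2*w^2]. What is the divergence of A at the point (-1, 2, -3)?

∂A₁/∂u = 0
∂A₂/∂v = -12*w + 3
∂A₃/∂w = 6*v*w^2 + 4*w
∇·A = 6*v*w^2 - 8*w + 3
At (-1, 2, -3): 135.

135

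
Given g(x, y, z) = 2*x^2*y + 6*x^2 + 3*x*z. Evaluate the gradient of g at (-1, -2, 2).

∂g/∂x = 4*x*y + 12*x + 3*z
∂g/∂y = 2*x^2
∂g/∂z = 3*x
∇g = (4*x*y + 12*x + 3*z, 2*x^2, 3*x)
At (-1, -2, 2): (2, 2, -3).

(2, 2, -3)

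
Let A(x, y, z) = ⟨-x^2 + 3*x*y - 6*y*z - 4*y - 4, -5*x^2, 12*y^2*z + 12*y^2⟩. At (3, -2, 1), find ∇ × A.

(-96, 12, -29)

(∇×A)₁ = ∂A₃/∂y − ∂A₂/∂z = 24*y*z + 24*y
(∇×A)₂ = ∂A₁/∂z − ∂A₃/∂x = -6*y
(∇×A)₃ = ∂A₂/∂x − ∂A₁/∂y = -13*x + 6*z + 4
∇×A = (24*y*z + 24*y, -6*y, -13*x + 6*z + 4)
At (3, -2, 1): (-96, 12, -29).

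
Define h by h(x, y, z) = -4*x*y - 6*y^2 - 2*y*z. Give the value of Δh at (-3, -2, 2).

-12

∂²h/∂x² = 0
∂²h/∂y² = -12
∂²h/∂z² = 0
∇²h = -12
At (-3, -2, 2): -12.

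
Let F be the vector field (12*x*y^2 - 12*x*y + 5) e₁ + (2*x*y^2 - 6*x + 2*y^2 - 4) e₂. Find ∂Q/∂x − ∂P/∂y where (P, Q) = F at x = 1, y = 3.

∂F₂/∂x = 2*y^2 - 6
∂F₁/∂y = 24*x*y - 12*x
Scalar curl = -24*x*y + 12*x + 2*y^2 - 6
At (1, 3): -48.

-48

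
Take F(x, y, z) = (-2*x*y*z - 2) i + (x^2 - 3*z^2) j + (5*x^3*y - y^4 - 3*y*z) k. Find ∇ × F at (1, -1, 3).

(∇×F)₁ = ∂F₃/∂y − ∂F₂/∂z = 5*x^3 - 4*y^3 + 3*z
(∇×F)₂ = ∂F₁/∂z − ∂F₃/∂x = -15*x^2*y - 2*x*y
(∇×F)₃ = ∂F₂/∂x − ∂F₁/∂y = 2*x*z + 2*x
∇×F = (5*x^3 - 4*y^3 + 3*z, -15*x^2*y - 2*x*y, 2*x*z + 2*x)
At (1, -1, 3): (18, 17, 8).

(18, 17, 8)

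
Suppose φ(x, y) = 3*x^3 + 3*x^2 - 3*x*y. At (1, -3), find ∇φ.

∂φ/∂x = 9*x^2 + 6*x - 3*y
∂φ/∂y = -3*x
∇φ = (9*x^2 + 6*x - 3*y, -3*x)
At (1, -3): (24, -3).

(24, -3)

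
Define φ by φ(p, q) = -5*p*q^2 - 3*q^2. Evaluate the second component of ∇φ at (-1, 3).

12

(∇φ)_2 = ∂φ/∂q = -10*p*q - 6*q
At (-1, 3): 12.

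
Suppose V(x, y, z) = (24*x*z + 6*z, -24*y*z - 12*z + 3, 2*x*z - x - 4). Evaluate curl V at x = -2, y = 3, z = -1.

(84, -39, 0)

(∇×V)₁ = ∂V₃/∂y − ∂V₂/∂z = 24*y + 12
(∇×V)₂ = ∂V₁/∂z − ∂V₃/∂x = 24*x - 2*z + 7
(∇×V)₃ = ∂V₂/∂x − ∂V₁/∂y = 0
∇×V = (24*y + 12, 24*x - 2*z + 7, 0)
At (-2, 3, -1): (84, -39, 0).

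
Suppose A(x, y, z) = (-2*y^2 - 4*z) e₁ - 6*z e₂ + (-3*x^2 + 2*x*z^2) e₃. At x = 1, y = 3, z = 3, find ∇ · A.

12

∂A₁/∂x = 0
∂A₂/∂y = 0
∂A₃/∂z = 4*x*z
∇·A = 4*x*z
At (1, 3, 3): 12.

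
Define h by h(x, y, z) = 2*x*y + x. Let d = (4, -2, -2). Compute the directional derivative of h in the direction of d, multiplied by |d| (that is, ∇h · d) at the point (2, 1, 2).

∂h/∂x = 2*y + 1
∂h/∂y = 2*x
∂h/∂z = 0
∇h at (2, 1, 2) = (3, 4, 0)
∇h · d = (3)(4) + (4)(-2) + (0)(-2) = 4

4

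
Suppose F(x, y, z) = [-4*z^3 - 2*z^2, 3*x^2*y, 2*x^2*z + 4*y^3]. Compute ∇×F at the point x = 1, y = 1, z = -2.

(∇×F)₁ = ∂F₃/∂y − ∂F₂/∂z = 12*y^2
(∇×F)₂ = ∂F₁/∂z − ∂F₃/∂x = -4*x*z - 12*z^2 - 4*z
(∇×F)₃ = ∂F₂/∂x − ∂F₁/∂y = 6*x*y
∇×F = (12*y^2, -4*x*z - 12*z^2 - 4*z, 6*x*y)
At (1, 1, -2): (12, -32, 6).

(12, -32, 6)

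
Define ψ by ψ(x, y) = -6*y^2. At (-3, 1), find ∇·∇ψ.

-12

∂²ψ/∂x² = 0
∂²ψ/∂y² = -12
∇²ψ = -12
At (-3, 1): -12.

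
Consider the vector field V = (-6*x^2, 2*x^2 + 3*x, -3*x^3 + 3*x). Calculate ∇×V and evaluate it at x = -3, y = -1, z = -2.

(0, 78, -9)

(∇×V)₁ = ∂V₃/∂y − ∂V₂/∂z = 0
(∇×V)₂ = ∂V₁/∂z − ∂V₃/∂x = 9*x^2 - 3
(∇×V)₃ = ∂V₂/∂x − ∂V₁/∂y = 4*x + 3
∇×V = (0, 9*x^2 - 3, 4*x + 3)
At (-3, -1, -2): (0, 78, -9).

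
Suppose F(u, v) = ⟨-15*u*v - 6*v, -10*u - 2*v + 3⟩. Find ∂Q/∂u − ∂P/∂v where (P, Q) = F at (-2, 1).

∂F₂/∂u = -10
∂F₁/∂v = -15*u - 6
Scalar curl = 15*u - 4
At (-2, 1): -34.

-34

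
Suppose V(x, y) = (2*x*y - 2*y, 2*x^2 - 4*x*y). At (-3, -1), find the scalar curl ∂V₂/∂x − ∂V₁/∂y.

∂V₂/∂x = 4*x - 4*y
∂V₁/∂y = 2*x - 2
Scalar curl = 2*x - 4*y + 2
At (-3, -1): 0.

0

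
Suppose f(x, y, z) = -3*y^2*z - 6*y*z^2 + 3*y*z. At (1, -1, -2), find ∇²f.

∂²f/∂x² = 0
∂²f/∂y² = -6*z
∂²f/∂z² = -12*y
∇²f = -12*y - 6*z
At (1, -1, -2): 24.

24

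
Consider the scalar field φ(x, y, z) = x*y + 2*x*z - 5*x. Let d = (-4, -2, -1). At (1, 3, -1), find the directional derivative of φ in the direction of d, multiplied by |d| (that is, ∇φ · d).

∂φ/∂x = y + 2*z - 5
∂φ/∂y = x
∂φ/∂z = 2*x
∇φ at (1, 3, -1) = (-4, 1, 2)
∇φ · d = (-4)(-4) + (1)(-2) + (2)(-1) = 12

12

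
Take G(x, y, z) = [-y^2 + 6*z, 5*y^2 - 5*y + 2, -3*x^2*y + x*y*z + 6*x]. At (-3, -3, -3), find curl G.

(∇×G)₁ = ∂G₃/∂y − ∂G₂/∂z = -3*x^2 + x*z
(∇×G)₂ = ∂G₁/∂z − ∂G₃/∂x = 6*x*y - y*z
(∇×G)₃ = ∂G₂/∂x − ∂G₁/∂y = 2*y
∇×G = (-3*x^2 + x*z, 6*x*y - y*z, 2*y)
At (-3, -3, -3): (-18, 45, -6).

(-18, 45, -6)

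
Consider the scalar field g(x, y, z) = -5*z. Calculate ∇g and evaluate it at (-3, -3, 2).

∂g/∂x = 0
∂g/∂y = 0
∂g/∂z = -5
∇g = (0, 0, -5)
At (-3, -3, 2): (0, 0, -5).

(0, 0, -5)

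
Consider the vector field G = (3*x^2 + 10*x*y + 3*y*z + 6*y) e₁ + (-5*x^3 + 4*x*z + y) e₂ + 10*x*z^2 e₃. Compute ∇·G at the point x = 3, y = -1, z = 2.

129

∂G₁/∂x = 6*x + 10*y
∂G₂/∂y = 1
∂G₃/∂z = 20*x*z
∇·G = 20*x*z + 6*x + 10*y + 1
At (3, -1, 2): 129.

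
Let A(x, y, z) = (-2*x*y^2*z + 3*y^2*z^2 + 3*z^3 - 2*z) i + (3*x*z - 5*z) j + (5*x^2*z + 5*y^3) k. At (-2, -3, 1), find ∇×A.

(∇×A)₁ = ∂A₃/∂y − ∂A₂/∂z = -3*x + 15*y^2 + 5
(∇×A)₂ = ∂A₁/∂z − ∂A₃/∂x = -2*x*y^2 - 10*x*z + 6*y^2*z + 9*z^2 - 2
(∇×A)₃ = ∂A₂/∂x − ∂A₁/∂y = 4*x*y*z - 6*y*z^2 + 3*z
∇×A = (-3*x + 15*y^2 + 5, -2*x*y^2 - 10*x*z + 6*y^2*z + 9*z^2 - 2, 4*x*y*z - 6*y*z^2 + 3*z)
At (-2, -3, 1): (146, 117, 45).

(146, 117, 45)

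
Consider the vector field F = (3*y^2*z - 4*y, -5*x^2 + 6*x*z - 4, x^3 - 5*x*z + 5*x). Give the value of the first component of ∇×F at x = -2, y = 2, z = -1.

(∇×F)_1 = ∂F₃/∂y − ∂F₂/∂z
= 0 − (6*x)
= -6*x
At (-2, 2, -1): 12.

12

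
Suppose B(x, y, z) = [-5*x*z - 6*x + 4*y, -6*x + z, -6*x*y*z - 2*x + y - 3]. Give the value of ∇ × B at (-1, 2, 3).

(∇×B)₁ = ∂B₃/∂y − ∂B₂/∂z = -6*x*z
(∇×B)₂ = ∂B₁/∂z − ∂B₃/∂x = -5*x + 6*y*z + 2
(∇×B)₃ = ∂B₂/∂x − ∂B₁/∂y = -10
∇×B = (-6*x*z, -5*x + 6*y*z + 2, -10)
At (-1, 2, 3): (18, 43, -10).

(18, 43, -10)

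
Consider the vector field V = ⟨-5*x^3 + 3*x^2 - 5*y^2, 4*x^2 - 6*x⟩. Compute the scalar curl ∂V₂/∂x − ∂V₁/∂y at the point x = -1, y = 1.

-4

∂V₂/∂x = 8*x - 6
∂V₁/∂y = -10*y
Scalar curl = 8*x + 10*y - 6
At (-1, 1): -4.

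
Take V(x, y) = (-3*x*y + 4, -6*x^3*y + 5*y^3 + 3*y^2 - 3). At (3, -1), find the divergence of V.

-150

∂V₁/∂x = -3*y
∂V₂/∂y = -6*x^3 + 15*y^2 + 6*y
∇·V = -6*x^3 + 15*y^2 + 3*y
At (3, -1): -150.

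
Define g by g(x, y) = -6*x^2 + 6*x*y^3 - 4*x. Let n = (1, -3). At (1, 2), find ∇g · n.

-184

∂g/∂x = -12*x + 6*y^3 - 4
∂g/∂y = 18*x*y^2
∇g at (1, 2) = (32, 72)
∇g · n = (32)(1) + (72)(-3) = -184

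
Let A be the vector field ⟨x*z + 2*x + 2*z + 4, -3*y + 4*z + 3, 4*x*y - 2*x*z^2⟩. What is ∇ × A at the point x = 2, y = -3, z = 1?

(∇×A)₁ = ∂A₃/∂y − ∂A₂/∂z = 4*x - 4
(∇×A)₂ = ∂A₁/∂z − ∂A₃/∂x = x - 4*y + 2*z^2 + 2
(∇×A)₃ = ∂A₂/∂x − ∂A₁/∂y = 0
∇×A = (4*x - 4, x - 4*y + 2*z^2 + 2, 0)
At (2, -3, 1): (4, 18, 0).

(4, 18, 0)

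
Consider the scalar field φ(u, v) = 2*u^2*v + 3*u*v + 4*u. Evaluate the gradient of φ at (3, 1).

∂φ/∂u = 4*u*v + 3*v + 4
∂φ/∂v = 2*u^2 + 3*u
∇φ = (4*u*v + 3*v + 4, 2*u^2 + 3*u)
At (3, 1): (19, 27).

(19, 27)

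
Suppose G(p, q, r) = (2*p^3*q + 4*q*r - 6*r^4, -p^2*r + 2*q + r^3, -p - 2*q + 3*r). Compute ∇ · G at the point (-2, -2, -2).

∂G₁/∂p = 6*p^2*q
∂G₂/∂q = 2
∂G₃/∂r = 3
∇·G = 6*p^2*q + 5
At (-2, -2, -2): -43.

-43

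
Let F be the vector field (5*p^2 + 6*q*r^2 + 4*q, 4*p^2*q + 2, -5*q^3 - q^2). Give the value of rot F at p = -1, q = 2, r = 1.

(-64, 24, -26)

(∇×F)₁ = ∂F₃/∂q − ∂F₂/∂r = -15*q^2 - 2*q
(∇×F)₂ = ∂F₁/∂r − ∂F₃/∂p = 12*q*r
(∇×F)₃ = ∂F₂/∂p − ∂F₁/∂q = 8*p*q - 6*r^2 - 4
∇×F = (-15*q^2 - 2*q, 12*q*r, 8*p*q - 6*r^2 - 4)
At (-1, 2, 1): (-64, 24, -26).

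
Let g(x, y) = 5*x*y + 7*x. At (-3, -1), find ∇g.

(2, -15)

∂g/∂x = 5*y + 7
∂g/∂y = 5*x
∇g = (5*y + 7, 5*x)
At (-3, -1): (2, -15).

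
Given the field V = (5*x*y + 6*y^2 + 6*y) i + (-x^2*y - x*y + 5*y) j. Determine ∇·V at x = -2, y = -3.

-12

∂V₁/∂x = 5*y
∂V₂/∂y = -x^2 - x + 5
∇·V = -x^2 - x + 5*y + 5
At (-2, -3): -12.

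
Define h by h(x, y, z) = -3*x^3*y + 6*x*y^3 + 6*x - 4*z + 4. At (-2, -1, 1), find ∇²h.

∂²h/∂x² = -18*x*y
∂²h/∂y² = 36*x*y
∂²h/∂z² = 0
∇²h = 18*x*y
At (-2, -1, 1): 36.

36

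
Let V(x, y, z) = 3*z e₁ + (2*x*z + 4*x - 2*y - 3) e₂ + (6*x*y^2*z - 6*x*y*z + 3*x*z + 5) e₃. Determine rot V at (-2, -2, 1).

(64, -36, 6)

(∇×V)₁ = ∂V₃/∂y − ∂V₂/∂z = 12*x*y*z - 6*x*z - 2*x
(∇×V)₂ = ∂V₁/∂z − ∂V₃/∂x = -6*y^2*z + 6*y*z - 3*z + 3
(∇×V)₃ = ∂V₂/∂x − ∂V₁/∂y = 2*z + 4
∇×V = (12*x*y*z - 6*x*z - 2*x, -6*y^2*z + 6*y*z - 3*z + 3, 2*z + 4)
At (-2, -2, 1): (64, -36, 6).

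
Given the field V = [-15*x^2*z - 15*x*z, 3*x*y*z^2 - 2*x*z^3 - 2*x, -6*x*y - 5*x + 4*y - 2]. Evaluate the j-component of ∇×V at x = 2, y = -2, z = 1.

-97

(∇×V)_2 = ∂V₁/∂z − ∂V₃/∂x
= -15*x^2 - 15*x − (-6*y - 5)
= -15*x^2 - 15*x + 6*y + 5
At (2, -2, 1): -97.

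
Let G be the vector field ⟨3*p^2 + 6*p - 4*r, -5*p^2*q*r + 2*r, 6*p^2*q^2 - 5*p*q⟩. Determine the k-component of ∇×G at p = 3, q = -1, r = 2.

60

(∇×G)_3 = ∂G₂/∂p − ∂G₁/∂q
= -10*p*q*r − (0)
= -10*p*q*r
At (3, -1, 2): 60.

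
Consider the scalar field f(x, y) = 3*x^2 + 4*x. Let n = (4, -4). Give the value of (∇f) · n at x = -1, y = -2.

∂f/∂x = 6*x + 4
∂f/∂y = 0
∇f at (-1, -2) = (-2, 0)
∇f · n = (-2)(4) + (0)(-4) = -8

-8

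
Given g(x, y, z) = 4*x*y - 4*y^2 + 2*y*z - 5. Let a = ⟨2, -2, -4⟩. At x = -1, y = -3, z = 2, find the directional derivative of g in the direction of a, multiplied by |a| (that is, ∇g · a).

-48

∂g/∂x = 4*y
∂g/∂y = 4*x - 8*y + 2*z
∂g/∂z = 2*y
∇g at (-1, -3, 2) = (-12, 24, -6)
∇g · a = (-12)(2) + (24)(-2) + (-6)(-4) = -48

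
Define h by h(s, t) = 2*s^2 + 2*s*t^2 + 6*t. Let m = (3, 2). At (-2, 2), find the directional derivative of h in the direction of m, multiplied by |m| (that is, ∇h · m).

-20

∂h/∂s = 4*s + 2*t^2
∂h/∂t = 4*s*t + 6
∇h at (-2, 2) = (0, -10)
∇h · m = (0)(3) + (-10)(2) = -20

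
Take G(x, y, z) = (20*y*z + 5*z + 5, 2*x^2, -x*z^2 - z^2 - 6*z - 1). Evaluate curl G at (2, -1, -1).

(0, -14, 28)

(∇×G)₁ = ∂G₃/∂y − ∂G₂/∂z = 0
(∇×G)₂ = ∂G₁/∂z − ∂G₃/∂x = 20*y + z^2 + 5
(∇×G)₃ = ∂G₂/∂x − ∂G₁/∂y = 4*x - 20*z
∇×G = (0, 20*y + z^2 + 5, 4*x - 20*z)
At (2, -1, -1): (0, -14, 28).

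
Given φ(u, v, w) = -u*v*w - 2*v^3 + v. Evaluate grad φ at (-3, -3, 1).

∂φ/∂u = -v*w
∂φ/∂v = -u*w - 6*v^2 + 1
∂φ/∂w = -u*v
∇φ = (-v*w, -u*w - 6*v^2 + 1, -u*v)
At (-3, -3, 1): (3, -50, -9).

(3, -50, -9)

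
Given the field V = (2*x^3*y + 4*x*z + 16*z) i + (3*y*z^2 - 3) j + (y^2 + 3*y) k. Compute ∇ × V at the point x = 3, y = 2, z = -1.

(19, 28, -54)

(∇×V)₁ = ∂V₃/∂y − ∂V₂/∂z = -6*y*z + 2*y + 3
(∇×V)₂ = ∂V₁/∂z − ∂V₃/∂x = 4*x + 16
(∇×V)₃ = ∂V₂/∂x − ∂V₁/∂y = -2*x^3
∇×V = (-6*y*z + 2*y + 3, 4*x + 16, -2*x^3)
At (3, 2, -1): (19, 28, -54).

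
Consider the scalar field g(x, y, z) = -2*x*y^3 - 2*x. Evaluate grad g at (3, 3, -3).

(-56, -162, 0)

∂g/∂x = -2*y^3 - 2
∂g/∂y = -6*x*y^2
∂g/∂z = 0
∇g = (-2*y^3 - 2, -6*x*y^2, 0)
At (3, 3, -3): (-56, -162, 0).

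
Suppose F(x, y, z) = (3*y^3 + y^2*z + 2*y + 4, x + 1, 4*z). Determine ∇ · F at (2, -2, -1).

4

∂F₁/∂x = 0
∂F₂/∂y = 0
∂F₃/∂z = 4
∇·F = 4
At (2, -2, -1): 4.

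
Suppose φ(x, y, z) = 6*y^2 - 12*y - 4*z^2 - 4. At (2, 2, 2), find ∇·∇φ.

∂²φ/∂x² = 0
∂²φ/∂y² = 12
∂²φ/∂z² = -8
∇²φ = 4
At (2, 2, 2): 4.

4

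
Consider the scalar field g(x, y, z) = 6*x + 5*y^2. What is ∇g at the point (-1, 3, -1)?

(6, 30, 0)

∂g/∂x = 6
∂g/∂y = 10*y
∂g/∂z = 0
∇g = (6, 10*y, 0)
At (-1, 3, -1): (6, 30, 0).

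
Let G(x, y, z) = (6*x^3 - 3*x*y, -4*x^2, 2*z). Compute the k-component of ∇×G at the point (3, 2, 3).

-15

(∇×G)_3 = ∂G₂/∂x − ∂G₁/∂y
= -8*x − (-3*x)
= -5*x
At (3, 2, 3): -15.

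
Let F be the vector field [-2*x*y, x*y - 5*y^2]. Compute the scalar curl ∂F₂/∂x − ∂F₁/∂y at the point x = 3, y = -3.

∂F₂/∂x = y
∂F₁/∂y = -2*x
Scalar curl = 2*x + y
At (3, -3): 3.

3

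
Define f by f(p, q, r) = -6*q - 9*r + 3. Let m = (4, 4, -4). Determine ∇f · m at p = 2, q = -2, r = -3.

12

∂f/∂p = 0
∂f/∂q = -6
∂f/∂r = -9
∇f at (2, -2, -3) = (0, -6, -9)
∇f · m = (0)(4) + (-6)(4) + (-9)(-4) = 12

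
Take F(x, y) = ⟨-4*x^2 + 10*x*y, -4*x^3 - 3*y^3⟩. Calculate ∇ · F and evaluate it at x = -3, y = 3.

-27

∂F₁/∂x = -8*x + 10*y
∂F₂/∂y = -9*y^2
∇·F = -8*x - 9*y^2 + 10*y
At (-3, 3): -27.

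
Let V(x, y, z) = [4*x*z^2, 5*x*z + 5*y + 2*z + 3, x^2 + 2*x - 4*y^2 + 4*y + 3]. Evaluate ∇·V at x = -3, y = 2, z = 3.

∂V₁/∂x = 4*z^2
∂V₂/∂y = 5
∂V₃/∂z = 0
∇·V = 4*z^2 + 5
At (-3, 2, 3): 41.

41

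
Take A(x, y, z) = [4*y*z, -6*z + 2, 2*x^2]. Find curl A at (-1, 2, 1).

(∇×A)₁ = ∂A₃/∂y − ∂A₂/∂z = 6
(∇×A)₂ = ∂A₁/∂z − ∂A₃/∂x = -4*x + 4*y
(∇×A)₃ = ∂A₂/∂x − ∂A₁/∂y = -4*z
∇×A = (6, -4*x + 4*y, -4*z)
At (-1, 2, 1): (6, 12, -4).

(6, 12, -4)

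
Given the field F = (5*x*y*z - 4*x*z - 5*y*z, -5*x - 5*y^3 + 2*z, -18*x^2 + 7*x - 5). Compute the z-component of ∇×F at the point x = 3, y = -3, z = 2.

(∇×F)_3 = ∂F₂/∂x − ∂F₁/∂y
= -5 − (5*x*z - 5*z)
= -5*x*z + 5*z - 5
At (3, -3, 2): -25.

-25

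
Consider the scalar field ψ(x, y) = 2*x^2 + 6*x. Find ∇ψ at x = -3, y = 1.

(-6, 0)

∂ψ/∂x = 4*x + 6
∂ψ/∂y = 0
∇ψ = (4*x + 6, 0)
At (-3, 1): (-6, 0).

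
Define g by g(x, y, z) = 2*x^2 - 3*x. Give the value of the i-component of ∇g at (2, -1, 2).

(∇g)_1 = ∂g/∂x = 4*x - 3
At (2, -1, 2): 5.

5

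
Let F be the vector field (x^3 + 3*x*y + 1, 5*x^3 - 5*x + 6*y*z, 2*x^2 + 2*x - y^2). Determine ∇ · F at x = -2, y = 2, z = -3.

∂F₁/∂x = 3*x^2 + 3*y
∂F₂/∂y = 6*z
∂F₃/∂z = 0
∇·F = 3*x^2 + 3*y + 6*z
At (-2, 2, -3): 0.

0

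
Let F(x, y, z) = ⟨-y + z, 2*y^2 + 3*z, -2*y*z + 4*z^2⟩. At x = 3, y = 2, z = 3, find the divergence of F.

∂F₁/∂x = 0
∂F₂/∂y = 4*y
∂F₃/∂z = -2*y + 8*z
∇·F = 2*y + 8*z
At (3, 2, 3): 28.

28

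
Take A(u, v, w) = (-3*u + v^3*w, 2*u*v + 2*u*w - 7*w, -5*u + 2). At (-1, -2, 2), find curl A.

(9, -3, -24)

(∇×A)₁ = ∂A₃/∂v − ∂A₂/∂w = -2*u + 7
(∇×A)₂ = ∂A₁/∂w − ∂A₃/∂u = v^3 + 5
(∇×A)₃ = ∂A₂/∂u − ∂A₁/∂v = -3*v^2*w + 2*v + 2*w
∇×A = (-2*u + 7, v^3 + 5, -3*v^2*w + 2*v + 2*w)
At (-1, -2, 2): (9, -3, -24).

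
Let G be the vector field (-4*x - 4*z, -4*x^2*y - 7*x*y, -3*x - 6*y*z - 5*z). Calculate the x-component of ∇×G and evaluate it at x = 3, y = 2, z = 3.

(∇×G)_1 = ∂G₃/∂y − ∂G₂/∂z
= -6*z − (0)
= -6*z
At (3, 2, 3): -18.

-18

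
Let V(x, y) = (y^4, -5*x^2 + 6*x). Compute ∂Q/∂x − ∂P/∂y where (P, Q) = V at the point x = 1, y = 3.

∂V₂/∂x = -10*x + 6
∂V₁/∂y = 4*y^3
Scalar curl = -10*x - 4*y^3 + 6
At (1, 3): -112.

-112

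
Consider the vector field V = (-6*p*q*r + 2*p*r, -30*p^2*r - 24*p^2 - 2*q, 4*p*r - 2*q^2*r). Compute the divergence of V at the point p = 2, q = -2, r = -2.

∂V₁/∂p = -6*q*r + 2*r
∂V₂/∂q = -2
∂V₃/∂r = 4*p - 2*q^2
∇·V = 4*p - 2*q^2 - 6*q*r + 2*r - 2
At (2, -2, -2): -30.

-30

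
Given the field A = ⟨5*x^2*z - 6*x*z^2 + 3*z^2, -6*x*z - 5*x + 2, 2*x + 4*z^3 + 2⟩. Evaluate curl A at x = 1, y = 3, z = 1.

(∇×A)₁ = ∂A₃/∂y − ∂A₂/∂z = 6*x
(∇×A)₂ = ∂A₁/∂z − ∂A₃/∂x = 5*x^2 - 12*x*z + 6*z - 2
(∇×A)₃ = ∂A₂/∂x − ∂A₁/∂y = -6*z - 5
∇×A = (6*x, 5*x^2 - 12*x*z + 6*z - 2, -6*z - 5)
At (1, 3, 1): (6, -3, -11).

(6, -3, -11)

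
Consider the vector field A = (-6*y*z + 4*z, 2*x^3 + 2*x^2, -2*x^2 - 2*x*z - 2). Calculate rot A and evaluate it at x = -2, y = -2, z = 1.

(0, 10, 22)

(∇×A)₁ = ∂A₃/∂y − ∂A₂/∂z = 0
(∇×A)₂ = ∂A₁/∂z − ∂A₃/∂x = 4*x - 6*y + 2*z + 4
(∇×A)₃ = ∂A₂/∂x − ∂A₁/∂y = 6*x^2 + 4*x + 6*z
∇×A = (0, 4*x - 6*y + 2*z + 4, 6*x^2 + 4*x + 6*z)
At (-2, -2, 1): (0, 10, 22).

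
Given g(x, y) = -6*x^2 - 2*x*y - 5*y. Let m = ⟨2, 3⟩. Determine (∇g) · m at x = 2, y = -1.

-71

∂g/∂x = -12*x - 2*y
∂g/∂y = -2*x - 5
∇g at (2, -1) = (-22, -9)
∇g · m = (-22)(2) + (-9)(3) = -71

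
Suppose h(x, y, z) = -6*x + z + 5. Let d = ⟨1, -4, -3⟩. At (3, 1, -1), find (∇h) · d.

-9

∂h/∂x = -6
∂h/∂y = 0
∂h/∂z = 1
∇h at (3, 1, -1) = (-6, 0, 1)
∇h · d = (-6)(1) + (0)(-4) + (1)(-3) = -9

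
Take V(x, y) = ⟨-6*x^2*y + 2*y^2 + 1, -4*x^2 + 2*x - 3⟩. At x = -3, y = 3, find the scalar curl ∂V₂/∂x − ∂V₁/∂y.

∂V₂/∂x = -8*x + 2
∂V₁/∂y = -6*x^2 + 4*y
Scalar curl = 6*x^2 - 8*x - 4*y + 2
At (-3, 3): 68.

68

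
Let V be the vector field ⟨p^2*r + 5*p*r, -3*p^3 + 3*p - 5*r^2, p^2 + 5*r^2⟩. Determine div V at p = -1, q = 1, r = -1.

∂V₁/∂p = 2*p*r + 5*r
∂V₂/∂q = 0
∂V₃/∂r = 10*r
∇·V = 2*p*r + 15*r
At (-1, 1, -1): -13.

-13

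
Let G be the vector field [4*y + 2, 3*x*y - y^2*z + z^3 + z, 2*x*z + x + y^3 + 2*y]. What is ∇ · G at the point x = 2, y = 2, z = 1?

∂G₁/∂x = 0
∂G₂/∂y = 3*x - 2*y*z
∂G₃/∂z = 2*x
∇·G = 5*x - 2*y*z
At (2, 2, 1): 6.

6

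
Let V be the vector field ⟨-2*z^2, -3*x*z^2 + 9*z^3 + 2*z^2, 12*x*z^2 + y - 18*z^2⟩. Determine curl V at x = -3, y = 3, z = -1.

(∇×V)₁ = ∂V₃/∂y − ∂V₂/∂z = 6*x*z - 27*z^2 - 4*z + 1
(∇×V)₂ = ∂V₁/∂z − ∂V₃/∂x = -12*z^2 - 4*z
(∇×V)₃ = ∂V₂/∂x − ∂V₁/∂y = -3*z^2
∇×V = (6*x*z - 27*z^2 - 4*z + 1, -12*z^2 - 4*z, -3*z^2)
At (-3, 3, -1): (-4, -8, -3).

(-4, -8, -3)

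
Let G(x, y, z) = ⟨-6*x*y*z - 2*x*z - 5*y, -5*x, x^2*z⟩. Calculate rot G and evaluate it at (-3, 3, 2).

(∇×G)₁ = ∂G₃/∂y − ∂G₂/∂z = 0
(∇×G)₂ = ∂G₁/∂z − ∂G₃/∂x = -6*x*y - 2*x*z - 2*x
(∇×G)₃ = ∂G₂/∂x − ∂G₁/∂y = 6*x*z
∇×G = (0, -6*x*y - 2*x*z - 2*x, 6*x*z)
At (-3, 3, 2): (0, 72, -36).

(0, 72, -36)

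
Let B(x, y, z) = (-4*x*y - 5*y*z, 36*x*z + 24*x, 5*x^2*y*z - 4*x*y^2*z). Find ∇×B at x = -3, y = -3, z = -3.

(189, 177, -111)

(∇×B)₁ = ∂B₃/∂y − ∂B₂/∂z = 5*x^2*z - 8*x*y*z - 36*x
(∇×B)₂ = ∂B₁/∂z − ∂B₃/∂x = -10*x*y*z + 4*y^2*z - 5*y
(∇×B)₃ = ∂B₂/∂x − ∂B₁/∂y = 4*x + 41*z + 24
∇×B = (5*x^2*z - 8*x*y*z - 36*x, -10*x*y*z + 4*y^2*z - 5*y, 4*x + 41*z + 24)
At (-3, -3, -3): (189, 177, -111).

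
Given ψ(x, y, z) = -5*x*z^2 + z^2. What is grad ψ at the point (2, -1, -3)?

(-45, 0, 54)

∂ψ/∂x = -5*z^2
∂ψ/∂y = 0
∂ψ/∂z = -10*x*z + 2*z
∇ψ = (-5*z^2, 0, -10*x*z + 2*z)
At (2, -1, -3): (-45, 0, 54).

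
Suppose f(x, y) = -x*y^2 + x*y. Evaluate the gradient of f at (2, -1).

∂f/∂x = -y^2 + y
∂f/∂y = -2*x*y + x
∇f = (-y^2 + y, -2*x*y + x)
At (2, -1): (-2, 6).

(-2, 6)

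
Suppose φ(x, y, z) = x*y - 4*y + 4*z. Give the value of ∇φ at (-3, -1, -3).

∂φ/∂x = y
∂φ/∂y = x - 4
∂φ/∂z = 4
∇φ = (y, x - 4, 4)
At (-3, -1, -3): (-1, -7, 4).

(-1, -7, 4)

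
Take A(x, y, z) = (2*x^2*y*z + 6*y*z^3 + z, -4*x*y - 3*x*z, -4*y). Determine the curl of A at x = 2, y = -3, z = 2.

(2, -239, -58)

(∇×A)₁ = ∂A₃/∂y − ∂A₂/∂z = 3*x - 4
(∇×A)₂ = ∂A₁/∂z − ∂A₃/∂x = 2*x^2*y + 18*y*z^2 + 1
(∇×A)₃ = ∂A₂/∂x − ∂A₁/∂y = -2*x^2*z - 4*y - 6*z^3 - 3*z
∇×A = (3*x - 4, 2*x^2*y + 18*y*z^2 + 1, -2*x^2*z - 4*y - 6*z^3 - 3*z)
At (2, -3, 2): (2, -239, -58).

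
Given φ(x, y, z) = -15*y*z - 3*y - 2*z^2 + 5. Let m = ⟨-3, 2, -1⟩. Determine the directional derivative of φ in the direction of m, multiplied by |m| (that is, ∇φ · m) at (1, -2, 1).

∂φ/∂x = 0
∂φ/∂y = -15*z - 3
∂φ/∂z = -15*y - 4*z
∇φ at (1, -2, 1) = (0, -18, 26)
∇φ · m = (0)(-3) + (-18)(2) + (26)(-1) = -62

-62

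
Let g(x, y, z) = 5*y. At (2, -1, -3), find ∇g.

∂g/∂x = 0
∂g/∂y = 5
∂g/∂z = 0
∇g = (0, 5, 0)
At (2, -1, -3): (0, 5, 0).

(0, 5, 0)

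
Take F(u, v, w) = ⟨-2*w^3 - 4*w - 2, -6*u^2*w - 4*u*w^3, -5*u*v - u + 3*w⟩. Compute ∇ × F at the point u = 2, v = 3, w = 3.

(∇×F)₁ = ∂F₃/∂v − ∂F₂/∂w = 6*u^2 + 12*u*w^2 - 5*u
(∇×F)₂ = ∂F₁/∂w − ∂F₃/∂u = 5*v - 6*w^2 - 3
(∇×F)₃ = ∂F₂/∂u − ∂F₁/∂v = -12*u*w - 4*w^3
∇×F = (6*u^2 + 12*u*w^2 - 5*u, 5*v - 6*w^2 - 3, -12*u*w - 4*w^3)
At (2, 3, 3): (230, -42, -180).

(230, -42, -180)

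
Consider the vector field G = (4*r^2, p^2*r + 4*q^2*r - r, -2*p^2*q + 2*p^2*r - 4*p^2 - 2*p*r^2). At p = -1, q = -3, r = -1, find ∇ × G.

(-38, -6, 2)

(∇×G)₁ = ∂G₃/∂q − ∂G₂/∂r = -3*p^2 - 4*q^2 + 1
(∇×G)₂ = ∂G₁/∂r − ∂G₃/∂p = 4*p*q - 4*p*r + 8*p + 2*r^2 + 8*r
(∇×G)₃ = ∂G₂/∂p − ∂G₁/∂q = 2*p*r
∇×G = (-3*p^2 - 4*q^2 + 1, 4*p*q - 4*p*r + 8*p + 2*r^2 + 8*r, 2*p*r)
At (-1, -3, -1): (-38, -6, 2).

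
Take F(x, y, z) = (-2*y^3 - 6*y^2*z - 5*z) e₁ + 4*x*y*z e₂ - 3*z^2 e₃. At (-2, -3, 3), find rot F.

(-24, -59, -90)

(∇×F)₁ = ∂F₃/∂y − ∂F₂/∂z = -4*x*y
(∇×F)₂ = ∂F₁/∂z − ∂F₃/∂x = -6*y^2 - 5
(∇×F)₃ = ∂F₂/∂x − ∂F₁/∂y = 6*y^2 + 16*y*z
∇×F = (-4*x*y, -6*y^2 - 5, 6*y^2 + 16*y*z)
At (-2, -3, 3): (-24, -59, -90).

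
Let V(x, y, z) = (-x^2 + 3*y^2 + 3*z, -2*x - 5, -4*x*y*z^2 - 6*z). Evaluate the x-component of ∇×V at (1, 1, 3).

-36

(∇×V)_1 = ∂V₃/∂y − ∂V₂/∂z
= -4*x*z^2 − (0)
= -4*x*z^2
At (1, 1, 3): -36.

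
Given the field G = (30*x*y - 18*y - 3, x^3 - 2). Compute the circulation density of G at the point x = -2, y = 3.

∂G₂/∂x = 3*x^2
∂G₁/∂y = 30*x - 18
Scalar curl = 3*x^2 - 30*x + 18
At (-2, 3): 90.

90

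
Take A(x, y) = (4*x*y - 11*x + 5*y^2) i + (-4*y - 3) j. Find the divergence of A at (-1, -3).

∂A₁/∂x = 4*y - 11
∂A₂/∂y = -4
∇·A = 4*y - 15
At (-1, -3): -27.

-27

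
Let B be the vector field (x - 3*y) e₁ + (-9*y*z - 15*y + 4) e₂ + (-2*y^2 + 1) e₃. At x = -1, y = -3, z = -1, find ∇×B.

(-15, 0, 3)

(∇×B)₁ = ∂B₃/∂y − ∂B₂/∂z = 5*y
(∇×B)₂ = ∂B₁/∂z − ∂B₃/∂x = 0
(∇×B)₃ = ∂B₂/∂x − ∂B₁/∂y = 3
∇×B = (5*y, 0, 3)
At (-1, -3, -1): (-15, 0, 3).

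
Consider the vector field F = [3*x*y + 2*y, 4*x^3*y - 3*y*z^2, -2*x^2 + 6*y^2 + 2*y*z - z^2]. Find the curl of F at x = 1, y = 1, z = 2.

(28, 4, 7)

(∇×F)₁ = ∂F₃/∂y − ∂F₂/∂z = 6*y*z + 12*y + 2*z
(∇×F)₂ = ∂F₁/∂z − ∂F₃/∂x = 4*x
(∇×F)₃ = ∂F₂/∂x − ∂F₁/∂y = 12*x^2*y - 3*x - 2
∇×F = (6*y*z + 12*y + 2*z, 4*x, 12*x^2*y - 3*x - 2)
At (1, 1, 2): (28, 4, 7).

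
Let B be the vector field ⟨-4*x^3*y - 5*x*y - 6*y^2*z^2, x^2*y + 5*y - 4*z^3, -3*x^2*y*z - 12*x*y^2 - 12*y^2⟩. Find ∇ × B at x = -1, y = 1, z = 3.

(99, -42, 97)

(∇×B)₁ = ∂B₃/∂y − ∂B₂/∂z = -3*x^2*z - 24*x*y - 24*y + 12*z^2
(∇×B)₂ = ∂B₁/∂z − ∂B₃/∂x = 6*x*y*z - 12*y^2*z + 12*y^2
(∇×B)₃ = ∂B₂/∂x − ∂B₁/∂y = 4*x^3 + 2*x*y + 5*x + 12*y*z^2
∇×B = (-3*x^2*z - 24*x*y - 24*y + 12*z^2, 6*x*y*z - 12*y^2*z + 12*y^2, 4*x^3 + 2*x*y + 5*x + 12*y*z^2)
At (-1, 1, 3): (99, -42, 97).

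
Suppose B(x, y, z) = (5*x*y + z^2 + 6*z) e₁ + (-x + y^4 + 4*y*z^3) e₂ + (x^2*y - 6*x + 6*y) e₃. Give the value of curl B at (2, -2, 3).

(∇×B)₁ = ∂B₃/∂y − ∂B₂/∂z = x^2 - 12*y*z^2 + 6
(∇×B)₂ = ∂B₁/∂z − ∂B₃/∂x = -2*x*y + 2*z + 12
(∇×B)₃ = ∂B₂/∂x − ∂B₁/∂y = -5*x - 1
∇×B = (x^2 - 12*y*z^2 + 6, -2*x*y + 2*z + 12, -5*x - 1)
At (2, -2, 3): (226, 26, -11).

(226, 26, -11)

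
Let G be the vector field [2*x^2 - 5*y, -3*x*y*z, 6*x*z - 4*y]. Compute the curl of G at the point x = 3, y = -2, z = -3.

(∇×G)₁ = ∂G₃/∂y − ∂G₂/∂z = 3*x*y - 4
(∇×G)₂ = ∂G₁/∂z − ∂G₃/∂x = -6*z
(∇×G)₃ = ∂G₂/∂x − ∂G₁/∂y = -3*y*z + 5
∇×G = (3*x*y - 4, -6*z, -3*y*z + 5)
At (3, -2, -3): (-22, 18, -13).

(-22, 18, -13)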